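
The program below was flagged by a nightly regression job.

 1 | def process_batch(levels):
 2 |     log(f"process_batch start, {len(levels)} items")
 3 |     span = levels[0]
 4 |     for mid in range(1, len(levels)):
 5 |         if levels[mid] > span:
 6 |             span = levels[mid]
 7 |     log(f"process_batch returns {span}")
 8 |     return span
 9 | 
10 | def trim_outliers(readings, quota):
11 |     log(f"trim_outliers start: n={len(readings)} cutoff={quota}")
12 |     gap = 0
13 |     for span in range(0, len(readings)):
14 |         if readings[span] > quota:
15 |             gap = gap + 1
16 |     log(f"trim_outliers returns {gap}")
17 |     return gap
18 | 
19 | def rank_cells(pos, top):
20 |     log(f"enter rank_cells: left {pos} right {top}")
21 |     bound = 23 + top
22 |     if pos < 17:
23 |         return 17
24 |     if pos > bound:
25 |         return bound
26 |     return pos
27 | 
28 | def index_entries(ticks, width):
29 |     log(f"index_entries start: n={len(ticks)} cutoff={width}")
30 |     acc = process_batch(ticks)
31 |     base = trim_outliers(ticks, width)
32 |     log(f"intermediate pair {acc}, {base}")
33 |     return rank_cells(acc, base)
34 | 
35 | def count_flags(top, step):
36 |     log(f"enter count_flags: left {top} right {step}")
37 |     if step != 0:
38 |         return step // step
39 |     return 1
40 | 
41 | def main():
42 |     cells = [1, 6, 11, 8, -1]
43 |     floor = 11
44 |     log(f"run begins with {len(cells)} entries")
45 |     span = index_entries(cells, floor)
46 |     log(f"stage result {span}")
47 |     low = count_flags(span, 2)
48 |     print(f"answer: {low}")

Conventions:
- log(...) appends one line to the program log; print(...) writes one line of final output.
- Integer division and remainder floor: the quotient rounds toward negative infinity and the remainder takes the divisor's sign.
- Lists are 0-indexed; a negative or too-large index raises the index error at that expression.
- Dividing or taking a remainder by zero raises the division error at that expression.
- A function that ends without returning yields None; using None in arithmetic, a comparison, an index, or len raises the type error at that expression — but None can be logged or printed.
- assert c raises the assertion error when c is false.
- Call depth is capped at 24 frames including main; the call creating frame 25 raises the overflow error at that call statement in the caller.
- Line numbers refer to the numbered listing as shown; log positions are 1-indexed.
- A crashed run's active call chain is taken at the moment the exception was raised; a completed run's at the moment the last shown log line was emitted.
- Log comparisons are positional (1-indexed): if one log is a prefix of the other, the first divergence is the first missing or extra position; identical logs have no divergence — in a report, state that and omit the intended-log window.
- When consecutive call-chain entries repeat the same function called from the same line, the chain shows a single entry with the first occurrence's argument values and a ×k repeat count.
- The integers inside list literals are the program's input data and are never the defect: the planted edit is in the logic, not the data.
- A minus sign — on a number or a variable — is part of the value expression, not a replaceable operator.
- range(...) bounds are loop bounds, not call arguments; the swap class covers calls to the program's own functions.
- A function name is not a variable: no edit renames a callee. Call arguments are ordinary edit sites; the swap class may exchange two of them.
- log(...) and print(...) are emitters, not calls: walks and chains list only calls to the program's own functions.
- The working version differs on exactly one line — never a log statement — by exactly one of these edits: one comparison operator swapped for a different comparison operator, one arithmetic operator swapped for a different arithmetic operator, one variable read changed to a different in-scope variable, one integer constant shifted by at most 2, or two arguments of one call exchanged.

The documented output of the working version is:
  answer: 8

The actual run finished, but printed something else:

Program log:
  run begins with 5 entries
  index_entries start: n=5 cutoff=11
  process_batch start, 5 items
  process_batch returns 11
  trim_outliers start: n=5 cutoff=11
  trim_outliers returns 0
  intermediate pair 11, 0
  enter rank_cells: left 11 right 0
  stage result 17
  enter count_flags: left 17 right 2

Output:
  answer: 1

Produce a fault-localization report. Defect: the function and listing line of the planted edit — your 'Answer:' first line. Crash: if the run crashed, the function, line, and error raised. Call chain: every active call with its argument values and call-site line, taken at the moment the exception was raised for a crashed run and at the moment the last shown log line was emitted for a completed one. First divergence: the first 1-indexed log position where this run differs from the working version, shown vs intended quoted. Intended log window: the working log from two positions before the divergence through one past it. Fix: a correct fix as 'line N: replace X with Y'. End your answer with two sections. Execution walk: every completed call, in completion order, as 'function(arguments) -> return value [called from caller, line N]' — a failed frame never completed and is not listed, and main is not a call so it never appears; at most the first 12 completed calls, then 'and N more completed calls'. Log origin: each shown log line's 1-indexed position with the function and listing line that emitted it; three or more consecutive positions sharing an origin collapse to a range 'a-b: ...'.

Answer: the defect is in count_flags at line 38.
Key observation: The logs agree in full; only the final output differs.
Call chain: main -> count_flags(17, 2) (called at line 47).
First divergence: none — the logs agree in full.
Execution walk:
  process_batch([1, 6, 11, 8, -1]) -> 11  [called from index_entries, line 30]
  trim_outliers([1, 6, 11, 8, -1], 11) -> 0  [called from index_entries, line 31]
  rank_cells(11, 0) -> 17  [called from index_entries, line 33]
  index_entries([1, 6, 11, 8, -1], 11) -> 17  [called from main, line 45]
  count_flags(17, 2) -> 1  [called from main, line 47]
Origin of each log line:
  1: from main, line 44
  2: from index_entries, line 29
  3: from process_batch, line 2
  4: from process_batch, line 7
  5: from trim_outliers, line 11
  6: from trim_outliers, line 16
  7: from index_entries, line 32
  8: from rank_cells, line 20
  9: from main, line 46
  10: from count_flags, line 36
A correct fix: line 38: replace `step // step` with `top // step`.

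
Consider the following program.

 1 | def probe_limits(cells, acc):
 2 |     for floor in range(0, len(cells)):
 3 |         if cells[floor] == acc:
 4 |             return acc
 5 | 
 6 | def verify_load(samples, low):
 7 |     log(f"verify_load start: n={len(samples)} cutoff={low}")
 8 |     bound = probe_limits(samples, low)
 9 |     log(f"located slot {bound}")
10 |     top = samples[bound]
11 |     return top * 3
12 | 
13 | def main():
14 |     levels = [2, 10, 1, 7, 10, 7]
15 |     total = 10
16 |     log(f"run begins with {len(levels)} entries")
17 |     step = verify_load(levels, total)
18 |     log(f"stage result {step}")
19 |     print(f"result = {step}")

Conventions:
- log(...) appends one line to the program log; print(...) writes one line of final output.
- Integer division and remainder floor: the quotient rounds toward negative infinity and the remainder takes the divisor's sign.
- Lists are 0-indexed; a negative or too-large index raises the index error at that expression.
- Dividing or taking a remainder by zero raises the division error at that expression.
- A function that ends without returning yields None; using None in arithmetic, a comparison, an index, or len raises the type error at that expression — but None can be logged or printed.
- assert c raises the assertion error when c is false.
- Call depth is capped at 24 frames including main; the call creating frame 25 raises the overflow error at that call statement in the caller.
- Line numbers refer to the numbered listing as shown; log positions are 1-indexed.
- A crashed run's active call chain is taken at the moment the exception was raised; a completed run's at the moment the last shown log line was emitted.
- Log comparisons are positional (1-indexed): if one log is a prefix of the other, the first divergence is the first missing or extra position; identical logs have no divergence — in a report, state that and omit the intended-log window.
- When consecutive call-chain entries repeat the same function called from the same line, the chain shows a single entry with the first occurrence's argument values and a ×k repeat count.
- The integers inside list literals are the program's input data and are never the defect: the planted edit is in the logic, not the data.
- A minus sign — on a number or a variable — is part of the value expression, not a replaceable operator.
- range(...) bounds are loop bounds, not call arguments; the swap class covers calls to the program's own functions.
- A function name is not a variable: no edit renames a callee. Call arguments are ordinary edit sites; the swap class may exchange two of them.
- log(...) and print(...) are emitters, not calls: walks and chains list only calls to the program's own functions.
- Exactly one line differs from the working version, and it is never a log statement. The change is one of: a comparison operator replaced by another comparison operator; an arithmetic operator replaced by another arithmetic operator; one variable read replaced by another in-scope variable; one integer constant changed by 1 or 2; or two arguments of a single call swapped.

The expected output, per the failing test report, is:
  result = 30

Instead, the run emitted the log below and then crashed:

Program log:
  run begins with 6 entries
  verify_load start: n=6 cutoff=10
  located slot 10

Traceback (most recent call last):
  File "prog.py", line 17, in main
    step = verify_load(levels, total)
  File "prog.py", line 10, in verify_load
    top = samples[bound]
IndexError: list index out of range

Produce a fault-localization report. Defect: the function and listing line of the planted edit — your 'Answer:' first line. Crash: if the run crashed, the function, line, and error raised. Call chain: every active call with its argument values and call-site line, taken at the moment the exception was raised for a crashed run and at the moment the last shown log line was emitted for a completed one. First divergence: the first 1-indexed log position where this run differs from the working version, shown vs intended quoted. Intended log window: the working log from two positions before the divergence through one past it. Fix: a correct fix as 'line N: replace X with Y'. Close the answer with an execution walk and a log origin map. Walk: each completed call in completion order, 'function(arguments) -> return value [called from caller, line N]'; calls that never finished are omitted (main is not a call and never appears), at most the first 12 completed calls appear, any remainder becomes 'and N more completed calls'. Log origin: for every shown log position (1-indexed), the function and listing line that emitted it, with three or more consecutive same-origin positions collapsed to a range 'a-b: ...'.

Answer: the defect is in probe_limits at line 4.
The tell: The log first diverges at position 3: the faulty run prints 'located slot 10' where the working version prints 'located slot 1'.
Crash: verify_load, line 10, IndexError.
Call chain: main -> verify_load([2, 10, 1, 7, 10, 7], 10) (called at line 17).
First divergence: position 3 — the shown line 'located slot 10' should read 'located slot 1'.
Intended log window:
  1: run begins with 6 entries
  2: verify_load start: n=6 cutoff=10
  3: located slot 1
  4: stage result 30
Execution walk:
  probe_limits([2, 10, 1, 7, 10, 7], 10) -> 10  [called from verify_load, line 8]
Log line origins:
  1: logged in main at line 16
  2: logged in verify_load at line 7
  3: logged in verify_load at line 9
A correct fix: line 4: replace `acc` with `floor`.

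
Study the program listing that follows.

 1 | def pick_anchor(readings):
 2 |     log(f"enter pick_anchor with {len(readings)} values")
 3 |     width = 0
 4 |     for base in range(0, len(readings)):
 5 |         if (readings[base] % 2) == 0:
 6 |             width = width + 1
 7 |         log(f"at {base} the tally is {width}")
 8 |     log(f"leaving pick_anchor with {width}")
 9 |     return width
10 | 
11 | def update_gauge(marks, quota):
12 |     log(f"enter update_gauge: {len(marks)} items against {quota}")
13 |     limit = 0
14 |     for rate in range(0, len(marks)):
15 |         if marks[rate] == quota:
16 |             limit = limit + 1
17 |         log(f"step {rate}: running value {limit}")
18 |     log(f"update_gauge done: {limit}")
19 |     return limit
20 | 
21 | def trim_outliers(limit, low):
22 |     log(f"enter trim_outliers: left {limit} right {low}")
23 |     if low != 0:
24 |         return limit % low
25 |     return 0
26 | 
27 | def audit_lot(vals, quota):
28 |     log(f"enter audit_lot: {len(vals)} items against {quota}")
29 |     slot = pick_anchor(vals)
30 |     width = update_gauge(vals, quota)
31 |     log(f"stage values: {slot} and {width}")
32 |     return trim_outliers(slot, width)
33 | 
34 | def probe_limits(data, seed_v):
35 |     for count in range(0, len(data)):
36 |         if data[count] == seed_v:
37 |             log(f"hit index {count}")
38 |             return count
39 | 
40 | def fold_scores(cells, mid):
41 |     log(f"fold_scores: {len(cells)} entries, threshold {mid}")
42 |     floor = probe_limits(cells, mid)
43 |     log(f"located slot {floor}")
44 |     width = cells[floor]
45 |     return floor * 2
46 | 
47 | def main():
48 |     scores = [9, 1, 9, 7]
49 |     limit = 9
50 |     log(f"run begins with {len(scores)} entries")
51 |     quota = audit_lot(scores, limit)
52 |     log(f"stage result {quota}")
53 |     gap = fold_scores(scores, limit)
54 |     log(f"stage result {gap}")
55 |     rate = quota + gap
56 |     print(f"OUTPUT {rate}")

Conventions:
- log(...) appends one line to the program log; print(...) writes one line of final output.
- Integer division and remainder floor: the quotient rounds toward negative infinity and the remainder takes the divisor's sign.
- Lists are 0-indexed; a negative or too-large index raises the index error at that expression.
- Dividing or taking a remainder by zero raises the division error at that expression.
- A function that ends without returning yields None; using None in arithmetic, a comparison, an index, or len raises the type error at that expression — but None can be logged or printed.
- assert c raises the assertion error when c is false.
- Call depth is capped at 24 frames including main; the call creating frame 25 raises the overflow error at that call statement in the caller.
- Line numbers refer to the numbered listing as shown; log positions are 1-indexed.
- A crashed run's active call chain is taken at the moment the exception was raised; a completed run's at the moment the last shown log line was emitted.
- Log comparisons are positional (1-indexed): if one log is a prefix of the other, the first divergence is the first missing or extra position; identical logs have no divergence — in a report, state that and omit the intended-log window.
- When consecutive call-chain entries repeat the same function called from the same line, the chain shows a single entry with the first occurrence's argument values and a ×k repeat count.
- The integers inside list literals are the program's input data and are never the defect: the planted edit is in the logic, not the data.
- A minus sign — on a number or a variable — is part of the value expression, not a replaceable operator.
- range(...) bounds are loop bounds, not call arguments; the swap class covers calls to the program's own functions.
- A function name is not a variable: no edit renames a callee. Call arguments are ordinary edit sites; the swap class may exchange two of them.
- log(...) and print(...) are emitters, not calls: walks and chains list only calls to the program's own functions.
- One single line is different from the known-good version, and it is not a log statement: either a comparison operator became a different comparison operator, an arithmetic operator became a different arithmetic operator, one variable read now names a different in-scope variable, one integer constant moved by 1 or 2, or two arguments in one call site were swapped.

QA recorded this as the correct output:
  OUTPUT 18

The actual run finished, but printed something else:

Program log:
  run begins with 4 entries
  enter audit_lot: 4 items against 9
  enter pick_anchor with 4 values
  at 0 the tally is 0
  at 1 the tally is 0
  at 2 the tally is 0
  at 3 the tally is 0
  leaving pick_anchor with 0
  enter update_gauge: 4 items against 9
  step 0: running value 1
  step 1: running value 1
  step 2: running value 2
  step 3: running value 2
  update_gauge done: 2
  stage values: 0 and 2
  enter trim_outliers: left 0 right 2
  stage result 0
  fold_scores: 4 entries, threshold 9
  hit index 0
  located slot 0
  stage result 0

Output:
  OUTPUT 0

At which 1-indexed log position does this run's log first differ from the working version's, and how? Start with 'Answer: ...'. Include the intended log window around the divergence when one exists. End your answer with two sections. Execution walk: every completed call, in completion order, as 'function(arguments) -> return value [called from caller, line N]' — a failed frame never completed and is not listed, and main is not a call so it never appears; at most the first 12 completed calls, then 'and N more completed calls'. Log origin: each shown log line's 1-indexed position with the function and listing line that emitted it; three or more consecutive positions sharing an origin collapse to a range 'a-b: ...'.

Answer: position 21 — the shown line 'stage result 0' should read 'stage result 18'.
Intended log window:
  19: hit index 0
  20: located slot 0
  21: stage result 18
Execution walk:
  pick_anchor([9, 1, 9, 7]) -> 0  [called from audit_lot, line 29]
  update_gauge([9, 1, 9, 7], 9) -> 2  [called from audit_lot, line 30]
  trim_outliers(0, 2) -> 0  [called from audit_lot, line 32]
  audit_lot([9, 1, 9, 7], 9) -> 0  [called from main, line 51]
  probe_limits([9, 1, 9, 7], 9) -> 0  [called from fold_scores, line 42]
  fold_scores([9, 1, 9, 7], 9) -> 0  [called from main, line 53]
Log origins:
  1: emitted by main (line 50)
  2: emitted by audit_lot (line 28)
  3: emitted by pick_anchor (line 2)
  4-7: emitted by pick_anchor (line 7)
  8: emitted by pick_anchor (line 8)
  9: emitted by update_gauge (line 12)
  10-13: emitted by update_gauge (line 17)
  14: emitted by update_gauge (line 18)
  15: emitted by audit_lot (line 31)
  16: emitted by trim_outliers (line 22)
  17: emitted by main (line 52)
  18: emitted by fold_scores (line 41)
  19: emitted by probe_limits (line 37)
  20: emitted by fold_scores (line 43)
  21: emitted by main (line 54)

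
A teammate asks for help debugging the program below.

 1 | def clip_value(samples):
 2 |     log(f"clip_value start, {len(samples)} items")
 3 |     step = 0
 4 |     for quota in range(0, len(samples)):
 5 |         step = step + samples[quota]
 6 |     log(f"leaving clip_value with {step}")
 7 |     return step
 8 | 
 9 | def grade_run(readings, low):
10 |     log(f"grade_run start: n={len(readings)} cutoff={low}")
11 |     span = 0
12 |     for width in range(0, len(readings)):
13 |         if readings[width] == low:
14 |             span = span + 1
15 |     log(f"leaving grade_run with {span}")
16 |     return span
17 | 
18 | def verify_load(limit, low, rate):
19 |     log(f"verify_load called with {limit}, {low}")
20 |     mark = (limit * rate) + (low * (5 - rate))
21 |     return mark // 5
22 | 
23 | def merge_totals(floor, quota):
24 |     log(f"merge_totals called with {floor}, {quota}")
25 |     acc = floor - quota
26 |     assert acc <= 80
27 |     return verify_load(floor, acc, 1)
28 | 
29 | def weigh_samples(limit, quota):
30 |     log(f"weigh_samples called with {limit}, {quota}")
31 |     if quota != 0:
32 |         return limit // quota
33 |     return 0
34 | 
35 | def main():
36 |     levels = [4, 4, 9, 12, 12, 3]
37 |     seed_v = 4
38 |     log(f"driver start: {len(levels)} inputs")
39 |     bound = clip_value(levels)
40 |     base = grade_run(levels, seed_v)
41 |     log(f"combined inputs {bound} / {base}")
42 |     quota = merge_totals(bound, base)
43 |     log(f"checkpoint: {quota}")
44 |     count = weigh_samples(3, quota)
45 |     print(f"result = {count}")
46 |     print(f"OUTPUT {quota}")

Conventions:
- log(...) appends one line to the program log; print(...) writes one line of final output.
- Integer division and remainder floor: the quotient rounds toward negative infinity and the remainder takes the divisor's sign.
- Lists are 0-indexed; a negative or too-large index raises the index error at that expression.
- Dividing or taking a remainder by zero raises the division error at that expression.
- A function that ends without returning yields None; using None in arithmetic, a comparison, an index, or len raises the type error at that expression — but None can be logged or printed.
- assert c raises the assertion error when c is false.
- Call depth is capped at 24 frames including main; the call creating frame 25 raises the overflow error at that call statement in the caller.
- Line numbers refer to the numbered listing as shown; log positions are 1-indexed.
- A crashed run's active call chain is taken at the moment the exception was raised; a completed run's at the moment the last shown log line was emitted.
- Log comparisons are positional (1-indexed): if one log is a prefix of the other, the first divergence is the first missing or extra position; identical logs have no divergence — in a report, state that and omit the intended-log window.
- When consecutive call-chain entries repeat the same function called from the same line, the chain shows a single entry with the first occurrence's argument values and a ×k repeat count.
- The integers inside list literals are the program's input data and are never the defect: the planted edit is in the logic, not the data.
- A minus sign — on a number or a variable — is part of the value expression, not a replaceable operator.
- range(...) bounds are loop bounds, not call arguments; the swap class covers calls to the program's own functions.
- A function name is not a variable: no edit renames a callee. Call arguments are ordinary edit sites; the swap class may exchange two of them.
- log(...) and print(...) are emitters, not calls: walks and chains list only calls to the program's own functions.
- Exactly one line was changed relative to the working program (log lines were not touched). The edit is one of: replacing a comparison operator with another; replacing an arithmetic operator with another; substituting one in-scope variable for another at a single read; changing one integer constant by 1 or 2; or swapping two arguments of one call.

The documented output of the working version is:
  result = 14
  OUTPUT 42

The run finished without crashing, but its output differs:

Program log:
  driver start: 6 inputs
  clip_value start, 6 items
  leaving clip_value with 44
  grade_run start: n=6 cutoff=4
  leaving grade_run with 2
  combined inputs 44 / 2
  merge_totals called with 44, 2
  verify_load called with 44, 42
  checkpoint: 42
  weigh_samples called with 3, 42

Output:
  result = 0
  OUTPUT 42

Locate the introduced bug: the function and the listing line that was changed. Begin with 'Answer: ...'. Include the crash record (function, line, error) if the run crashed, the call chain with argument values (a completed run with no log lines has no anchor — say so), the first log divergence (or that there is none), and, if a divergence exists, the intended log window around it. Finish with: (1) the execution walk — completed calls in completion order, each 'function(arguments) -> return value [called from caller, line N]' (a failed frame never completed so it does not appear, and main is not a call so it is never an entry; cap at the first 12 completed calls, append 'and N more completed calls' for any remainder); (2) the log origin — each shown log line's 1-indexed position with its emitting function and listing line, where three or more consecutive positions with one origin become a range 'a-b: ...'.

Answer: the defect is in main at line 44.
Key fact: Position 10 is the first bad log line: 'weigh_samples called with 3, 42' should read 'weigh_samples called with 42, 3'.
Call chain: main -> weigh_samples(3, 42) (called at line 44).
First divergence: position 10 — shown 'weigh_samples called with 3, 42', intended 'weigh_samples called with 42, 3'.
Intended log window:
  8: verify_load called with 44, 42
  9: checkpoint: 42
  10: weigh_samples called with 42, 3
Execution walk:
  clip_value([4, 4, 9, 12, 12, 3]) -> 44  [called from main, line 39]
  grade_run([4, 4, 9, 12, 12, 3], 4) -> 2  [called from main, line 40]
  verify_load(44, 42, 1) -> 42  [called from merge_totals, line 27]
  merge_totals(44, 2) -> 42  [called from main, line 42]
  weigh_samples(3, 42) -> 0  [called from main, line 44]
Origin of each log line:
  1: emitted by main (line 38)
  2: emitted by clip_value (line 2)
  3: emitted by clip_value (line 6)
  4: emitted by grade_run (line 10)
  5: emitted by grade_run (line 15)
  6: emitted by main (line 41)
  7: emitted by merge_totals (line 24)
  8: emitted by verify_load (line 19)
  9: emitted by main (line 43)
  10: emitted by weigh_samples (line 30)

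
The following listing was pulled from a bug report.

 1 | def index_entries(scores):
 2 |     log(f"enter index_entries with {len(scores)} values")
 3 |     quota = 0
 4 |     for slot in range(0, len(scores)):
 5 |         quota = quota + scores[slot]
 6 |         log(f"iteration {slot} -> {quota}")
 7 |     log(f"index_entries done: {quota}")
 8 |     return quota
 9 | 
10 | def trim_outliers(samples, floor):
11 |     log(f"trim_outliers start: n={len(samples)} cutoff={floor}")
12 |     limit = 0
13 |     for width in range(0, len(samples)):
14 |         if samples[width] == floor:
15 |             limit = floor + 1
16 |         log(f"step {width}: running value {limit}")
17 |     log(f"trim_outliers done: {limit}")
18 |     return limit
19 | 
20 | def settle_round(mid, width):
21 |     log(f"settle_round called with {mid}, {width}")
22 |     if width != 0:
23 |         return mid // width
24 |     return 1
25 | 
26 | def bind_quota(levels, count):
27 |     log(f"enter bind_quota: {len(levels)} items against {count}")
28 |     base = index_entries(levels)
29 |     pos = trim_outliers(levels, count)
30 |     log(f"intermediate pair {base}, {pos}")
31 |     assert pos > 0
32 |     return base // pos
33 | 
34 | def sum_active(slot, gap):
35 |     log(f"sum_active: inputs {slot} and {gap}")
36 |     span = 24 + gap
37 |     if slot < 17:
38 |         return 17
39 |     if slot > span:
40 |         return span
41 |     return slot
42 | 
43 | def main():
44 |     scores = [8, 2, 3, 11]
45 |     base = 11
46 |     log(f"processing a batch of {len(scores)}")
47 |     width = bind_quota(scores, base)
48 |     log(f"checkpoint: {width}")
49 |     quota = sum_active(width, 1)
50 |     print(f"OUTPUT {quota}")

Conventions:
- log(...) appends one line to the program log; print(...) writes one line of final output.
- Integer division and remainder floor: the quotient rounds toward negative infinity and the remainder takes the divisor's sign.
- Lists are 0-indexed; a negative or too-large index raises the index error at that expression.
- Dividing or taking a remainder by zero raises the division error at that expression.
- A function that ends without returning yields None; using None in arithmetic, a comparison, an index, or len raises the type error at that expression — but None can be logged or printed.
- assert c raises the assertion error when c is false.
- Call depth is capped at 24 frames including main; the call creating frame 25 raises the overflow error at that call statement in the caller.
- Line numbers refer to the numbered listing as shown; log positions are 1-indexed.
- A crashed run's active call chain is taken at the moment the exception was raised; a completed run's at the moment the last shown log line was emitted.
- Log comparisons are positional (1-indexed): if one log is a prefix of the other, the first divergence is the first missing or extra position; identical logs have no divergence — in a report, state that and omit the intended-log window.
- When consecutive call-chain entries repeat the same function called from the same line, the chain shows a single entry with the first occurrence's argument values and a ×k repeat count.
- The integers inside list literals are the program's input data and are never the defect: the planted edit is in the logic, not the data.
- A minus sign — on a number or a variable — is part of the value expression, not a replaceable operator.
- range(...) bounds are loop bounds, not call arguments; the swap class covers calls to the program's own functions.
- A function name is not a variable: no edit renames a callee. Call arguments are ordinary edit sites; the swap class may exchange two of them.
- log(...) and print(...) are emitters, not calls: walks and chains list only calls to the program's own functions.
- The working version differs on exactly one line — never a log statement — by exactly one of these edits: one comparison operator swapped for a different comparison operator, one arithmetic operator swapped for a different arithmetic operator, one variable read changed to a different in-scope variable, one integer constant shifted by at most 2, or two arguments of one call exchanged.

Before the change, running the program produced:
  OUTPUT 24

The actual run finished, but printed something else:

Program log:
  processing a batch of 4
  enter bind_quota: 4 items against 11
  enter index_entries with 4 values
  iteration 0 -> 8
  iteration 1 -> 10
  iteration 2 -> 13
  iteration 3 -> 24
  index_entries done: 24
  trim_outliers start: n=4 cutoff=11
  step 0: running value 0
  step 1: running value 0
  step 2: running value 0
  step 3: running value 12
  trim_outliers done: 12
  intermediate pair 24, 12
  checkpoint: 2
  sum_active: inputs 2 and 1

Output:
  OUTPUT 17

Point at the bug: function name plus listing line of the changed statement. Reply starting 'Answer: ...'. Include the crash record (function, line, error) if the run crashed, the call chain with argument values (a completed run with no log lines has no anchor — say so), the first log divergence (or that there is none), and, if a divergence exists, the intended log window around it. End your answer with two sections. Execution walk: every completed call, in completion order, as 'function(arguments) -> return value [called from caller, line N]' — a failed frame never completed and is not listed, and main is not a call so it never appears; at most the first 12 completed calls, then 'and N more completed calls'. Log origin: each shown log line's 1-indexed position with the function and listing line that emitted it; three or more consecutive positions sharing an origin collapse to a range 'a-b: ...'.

Answer: the defect is in trim_outliers at line 15.
Core observation: The log first diverges at position 13: the faulty run prints 'step 3: running value 12' where the working version prints 'step 3: running value 1'.
Call chain: main -> sum_active(2, 1) (called at line 49).
First divergence: position 13 — the shown line 'step 3: running value 12' should read 'step 3: running value 1'.
Intended log window:
  11: step 1: running value 0
  12: step 2: running value 0
  13: step 3: running value 1
  14: trim_outliers done: 1
Execution walk:
  index_entries([8, 2, 3, 11]) -> 24  [called from bind_quota, line 28]
  trim_outliers([8, 2, 3, 11], 11) -> 12  [called from bind_quota, line 29]
  bind_quota([8, 2, 3, 11], 11) -> 2  [called from main, line 47]
  sum_active(2, 1) -> 17  [called from main, line 49]
Log line origins:
  1: from main, line 46
  2: from bind_quota, line 27
  3: from index_entries, line 2
  4-7: from index_entries, line 6
  8: from index_entries, line 7
  9: from trim_outliers, line 11
  10-13: from trim_outliers, line 16
  14: from trim_outliers, line 17
  15: from bind_quota, line 30
  16: from main, line 48
  17: from sum_active, line 35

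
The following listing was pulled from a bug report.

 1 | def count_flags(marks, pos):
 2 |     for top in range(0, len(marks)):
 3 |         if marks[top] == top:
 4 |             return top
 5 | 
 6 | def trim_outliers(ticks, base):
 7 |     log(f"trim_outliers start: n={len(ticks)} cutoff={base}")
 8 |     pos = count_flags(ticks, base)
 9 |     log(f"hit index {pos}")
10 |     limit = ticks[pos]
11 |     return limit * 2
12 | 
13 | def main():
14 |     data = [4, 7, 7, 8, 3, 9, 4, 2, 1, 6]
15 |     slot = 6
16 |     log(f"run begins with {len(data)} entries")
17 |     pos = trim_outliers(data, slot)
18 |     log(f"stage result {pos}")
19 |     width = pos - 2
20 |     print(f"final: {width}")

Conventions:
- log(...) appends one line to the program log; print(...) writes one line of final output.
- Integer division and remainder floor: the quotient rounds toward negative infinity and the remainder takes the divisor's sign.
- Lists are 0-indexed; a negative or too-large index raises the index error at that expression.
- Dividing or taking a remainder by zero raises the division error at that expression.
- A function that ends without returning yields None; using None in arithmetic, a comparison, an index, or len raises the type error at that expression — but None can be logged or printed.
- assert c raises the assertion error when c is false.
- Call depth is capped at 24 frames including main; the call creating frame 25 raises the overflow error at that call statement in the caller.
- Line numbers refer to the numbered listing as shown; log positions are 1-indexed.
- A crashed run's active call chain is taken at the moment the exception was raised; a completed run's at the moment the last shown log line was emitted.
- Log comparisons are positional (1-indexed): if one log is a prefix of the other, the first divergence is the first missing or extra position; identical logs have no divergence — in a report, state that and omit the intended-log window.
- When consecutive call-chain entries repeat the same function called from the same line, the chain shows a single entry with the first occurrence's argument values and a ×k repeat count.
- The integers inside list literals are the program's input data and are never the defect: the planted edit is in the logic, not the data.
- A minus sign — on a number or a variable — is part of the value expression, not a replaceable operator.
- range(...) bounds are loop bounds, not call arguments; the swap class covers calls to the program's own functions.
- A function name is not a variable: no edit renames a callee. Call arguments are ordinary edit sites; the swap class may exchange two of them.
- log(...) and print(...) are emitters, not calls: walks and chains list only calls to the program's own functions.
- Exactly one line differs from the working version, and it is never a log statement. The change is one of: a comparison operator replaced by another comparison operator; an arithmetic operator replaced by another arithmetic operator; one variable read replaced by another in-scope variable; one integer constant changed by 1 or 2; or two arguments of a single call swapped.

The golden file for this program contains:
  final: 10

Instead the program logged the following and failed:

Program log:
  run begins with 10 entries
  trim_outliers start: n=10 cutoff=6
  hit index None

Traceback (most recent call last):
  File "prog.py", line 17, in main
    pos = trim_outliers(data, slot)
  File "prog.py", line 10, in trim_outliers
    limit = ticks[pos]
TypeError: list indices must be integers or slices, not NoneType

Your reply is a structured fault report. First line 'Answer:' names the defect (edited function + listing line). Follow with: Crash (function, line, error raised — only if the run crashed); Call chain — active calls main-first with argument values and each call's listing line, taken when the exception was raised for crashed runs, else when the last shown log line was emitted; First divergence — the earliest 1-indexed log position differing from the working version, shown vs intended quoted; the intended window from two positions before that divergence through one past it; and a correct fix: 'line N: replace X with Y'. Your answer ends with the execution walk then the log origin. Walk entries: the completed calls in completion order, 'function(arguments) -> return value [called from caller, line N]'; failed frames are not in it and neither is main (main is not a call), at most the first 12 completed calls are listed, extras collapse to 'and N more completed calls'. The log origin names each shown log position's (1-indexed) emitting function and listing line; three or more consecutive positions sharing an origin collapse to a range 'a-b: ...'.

Answer: the defect is in count_flags at line 3.
Core observation: The log first diverges at position 3: the faulty run prints 'hit index None' where the working version prints 'hit index 9'.
Crash: trim_outliers, line 10, TypeError.
Call chain: main -> trim_outliers([4, 7, 7, 8, 3, 9, 4, 2, 1, 6], 6) (called at line 17).
First divergence: position 3 — the shown line 'hit index None' should read 'hit index 9'.
Intended log window:
  1: run begins with 10 entries
  2: trim_outliers start: n=10 cutoff=6
  3: hit index 9
  4: stage result 12
Execution walk:
  count_flags([4, 7, 7, 8, 3, 9, 4, 2, 1, 6], 6) -> None  [called from trim_outliers, line 8]
Origin of each log line:
  1: from main, line 16
  2: from trim_outliers, line 7
  3: from trim_outliers, line 9
A correct fix: line 3: replace `marks[top] == top` with `marks[top] == pos`.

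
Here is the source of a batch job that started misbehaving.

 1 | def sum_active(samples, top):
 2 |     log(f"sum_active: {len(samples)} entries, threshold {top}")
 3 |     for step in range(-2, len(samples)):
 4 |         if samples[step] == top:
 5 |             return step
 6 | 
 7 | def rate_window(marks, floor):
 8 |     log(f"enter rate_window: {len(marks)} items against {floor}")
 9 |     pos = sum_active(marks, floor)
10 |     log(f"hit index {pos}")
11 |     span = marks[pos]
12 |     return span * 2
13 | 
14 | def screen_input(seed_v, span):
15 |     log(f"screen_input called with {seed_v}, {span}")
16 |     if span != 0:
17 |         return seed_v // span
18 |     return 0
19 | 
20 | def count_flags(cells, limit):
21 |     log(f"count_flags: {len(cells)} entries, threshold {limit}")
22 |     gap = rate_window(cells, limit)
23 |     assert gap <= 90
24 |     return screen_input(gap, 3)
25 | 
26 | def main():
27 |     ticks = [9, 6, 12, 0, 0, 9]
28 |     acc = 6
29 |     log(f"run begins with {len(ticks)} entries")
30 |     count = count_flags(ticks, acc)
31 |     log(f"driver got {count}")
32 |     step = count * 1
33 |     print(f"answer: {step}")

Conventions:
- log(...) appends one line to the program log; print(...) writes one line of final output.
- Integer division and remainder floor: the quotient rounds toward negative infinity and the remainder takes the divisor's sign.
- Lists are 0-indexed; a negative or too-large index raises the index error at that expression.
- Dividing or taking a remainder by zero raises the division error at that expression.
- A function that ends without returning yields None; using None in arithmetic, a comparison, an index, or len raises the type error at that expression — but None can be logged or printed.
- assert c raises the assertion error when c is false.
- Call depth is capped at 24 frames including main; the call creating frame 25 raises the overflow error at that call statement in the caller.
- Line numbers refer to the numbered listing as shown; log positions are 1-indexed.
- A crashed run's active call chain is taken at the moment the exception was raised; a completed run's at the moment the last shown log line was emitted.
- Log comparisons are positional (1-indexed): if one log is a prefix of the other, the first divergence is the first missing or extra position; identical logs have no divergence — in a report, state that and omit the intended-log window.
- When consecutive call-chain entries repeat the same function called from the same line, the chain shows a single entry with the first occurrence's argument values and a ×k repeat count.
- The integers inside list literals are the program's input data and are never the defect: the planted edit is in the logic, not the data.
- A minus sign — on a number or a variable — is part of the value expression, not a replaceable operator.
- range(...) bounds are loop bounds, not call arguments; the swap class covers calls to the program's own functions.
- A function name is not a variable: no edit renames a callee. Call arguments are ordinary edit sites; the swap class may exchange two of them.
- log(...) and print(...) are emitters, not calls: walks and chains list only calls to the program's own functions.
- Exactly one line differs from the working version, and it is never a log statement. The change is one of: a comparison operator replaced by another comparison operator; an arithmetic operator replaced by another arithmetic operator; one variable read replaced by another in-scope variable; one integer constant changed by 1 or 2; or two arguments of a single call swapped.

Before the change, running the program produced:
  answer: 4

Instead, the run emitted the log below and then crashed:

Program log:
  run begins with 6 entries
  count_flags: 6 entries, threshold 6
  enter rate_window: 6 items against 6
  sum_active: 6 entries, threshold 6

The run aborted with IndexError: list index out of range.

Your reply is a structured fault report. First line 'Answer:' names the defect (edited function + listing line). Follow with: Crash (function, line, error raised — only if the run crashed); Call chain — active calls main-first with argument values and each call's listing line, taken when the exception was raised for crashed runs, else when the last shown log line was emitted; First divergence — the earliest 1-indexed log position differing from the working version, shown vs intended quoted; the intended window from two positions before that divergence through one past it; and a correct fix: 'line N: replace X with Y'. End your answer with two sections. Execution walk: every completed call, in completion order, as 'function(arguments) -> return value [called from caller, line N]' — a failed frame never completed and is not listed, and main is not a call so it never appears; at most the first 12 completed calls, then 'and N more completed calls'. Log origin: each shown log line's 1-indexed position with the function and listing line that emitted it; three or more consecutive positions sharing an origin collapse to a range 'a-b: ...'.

Answer: the defect is in sum_active at line 3.
The tell: A complete run would log 'hit index 1' next, but this one stopped at 4 lines.
Crash: sum_active, line 4, IndexError.
Call chain: main -> count_flags([9, 6, 12, 0, 0, 9], 6) (called at line 30) -> rate_window([9, 6, 12, 0, 0, 9], 6) (called at line 22) -> sum_active([9, 6, 12, 0, 0, 9], 6) (called at line 9).
First divergence: position 5; the shown log stops at 4 lines while the working version next logs 'hit index 1'.
Intended log window:
  3: enter rate_window: 6 items against 6
  4: sum_active: 6 entries, threshold 6
  5: hit index 1
  6: screen_input called with 12, 3
Execution walk:
  (no call completed)
Log origin:
  1: from main, line 29
  2: from count_flags, line 21
  3: from rate_window, line 8
  4: from sum_active, line 2
A correct fix: line 3: replace `-2` with `0`.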